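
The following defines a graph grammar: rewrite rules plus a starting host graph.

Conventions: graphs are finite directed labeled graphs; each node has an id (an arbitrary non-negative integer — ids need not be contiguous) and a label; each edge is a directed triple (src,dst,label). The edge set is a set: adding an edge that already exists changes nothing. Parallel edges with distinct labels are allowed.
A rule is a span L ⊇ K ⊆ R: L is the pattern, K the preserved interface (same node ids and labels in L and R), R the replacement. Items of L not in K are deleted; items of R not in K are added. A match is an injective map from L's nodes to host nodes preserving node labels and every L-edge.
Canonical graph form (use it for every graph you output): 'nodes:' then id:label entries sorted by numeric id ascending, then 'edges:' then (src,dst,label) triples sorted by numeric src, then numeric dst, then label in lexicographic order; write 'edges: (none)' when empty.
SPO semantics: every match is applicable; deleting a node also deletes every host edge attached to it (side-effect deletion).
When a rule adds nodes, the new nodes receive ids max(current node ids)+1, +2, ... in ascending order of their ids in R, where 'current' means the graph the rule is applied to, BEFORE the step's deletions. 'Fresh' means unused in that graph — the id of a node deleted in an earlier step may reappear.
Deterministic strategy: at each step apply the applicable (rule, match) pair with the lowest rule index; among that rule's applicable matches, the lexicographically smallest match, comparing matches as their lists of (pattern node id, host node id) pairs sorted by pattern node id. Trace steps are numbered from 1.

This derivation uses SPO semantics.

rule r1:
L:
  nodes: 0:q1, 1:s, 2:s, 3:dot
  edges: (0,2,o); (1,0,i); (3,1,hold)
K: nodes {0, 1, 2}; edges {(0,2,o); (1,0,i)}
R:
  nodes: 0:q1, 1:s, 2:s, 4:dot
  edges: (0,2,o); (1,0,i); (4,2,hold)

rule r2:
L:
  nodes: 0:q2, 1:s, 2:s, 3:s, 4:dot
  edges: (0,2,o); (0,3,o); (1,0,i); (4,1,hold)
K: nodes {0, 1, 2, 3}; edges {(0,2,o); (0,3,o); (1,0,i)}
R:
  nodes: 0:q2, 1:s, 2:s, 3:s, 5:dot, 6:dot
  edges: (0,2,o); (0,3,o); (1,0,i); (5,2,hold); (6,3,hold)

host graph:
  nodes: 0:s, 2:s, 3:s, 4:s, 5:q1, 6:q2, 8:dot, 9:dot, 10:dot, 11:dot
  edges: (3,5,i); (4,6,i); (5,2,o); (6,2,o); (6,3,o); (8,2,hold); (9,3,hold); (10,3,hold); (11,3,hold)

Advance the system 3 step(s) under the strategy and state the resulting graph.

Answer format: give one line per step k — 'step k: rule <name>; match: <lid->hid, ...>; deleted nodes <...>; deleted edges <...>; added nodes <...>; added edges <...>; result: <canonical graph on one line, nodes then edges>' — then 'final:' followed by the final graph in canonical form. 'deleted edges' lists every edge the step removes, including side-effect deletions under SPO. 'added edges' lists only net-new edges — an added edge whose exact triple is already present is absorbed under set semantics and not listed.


step 1: rule r1; match: 0->5, 1->3, 2->2, 3->9; deleted nodes 9; deleted edges (9,3,hold); added nodes 12; added edges (12,2,hold); result: nodes: 0:s, 2:s, 3:s, 4:s, 5:q1, 6:q2, 8:dot, 10:dot, 11:dot, 12:dot edges: (3,5,i); (4,6,i); (5,2,o); (6,2,o); (6,3,o); (8,2,hold); (10,3,hold); (11,3,hold); (12,2,hold)
step 2: rule r1; match: 0->5, 1->3, 2->2, 3->10; deleted nodes 10; deleted edges (10,3,hold); added nodes 13; added edges (13,2,hold); result: nodes: 0:s, 2:s, 3:s, 4:s, 5:q1, 6:q2, 8:dot, 11:dot, 12:dot, 13:dot edges: (3,5,i); (4,6,i); (5,2,o); (6,2,o); (6,3,o); (8,2,hold); (11,3,hold); (12,2,hold); (13,2,hold)
step 3: rule r1; match: 0->5, 1->3, 2->2, 3->11; deleted nodes 11; deleted edges (11,3,hold); added nodes 14; added edges (14,2,hold); result: nodes: 0:s, 2:s, 3:s, 4:s, 5:q1, 6:q2, 8:dot, 12:dot, 13:dot, 14:dot edges: (3,5,i); (4,6,i); (5,2,o); (6,2,o); (6,3,o); (8,2,hold); (12,2,hold); (13,2,hold); (14,2,hold)
final:
nodes: 0:s, 2:s, 3:s, 4:s, 5:q1, 6:q2, 8:dot, 12:dot, 13:dot, 14:dot
edges: (3,5,i); (4,6,i); (5,2,o); (6,2,o); (6,3,o); (8,2,hold); (12,2,hold); (13,2,hold); (14,2,hold)


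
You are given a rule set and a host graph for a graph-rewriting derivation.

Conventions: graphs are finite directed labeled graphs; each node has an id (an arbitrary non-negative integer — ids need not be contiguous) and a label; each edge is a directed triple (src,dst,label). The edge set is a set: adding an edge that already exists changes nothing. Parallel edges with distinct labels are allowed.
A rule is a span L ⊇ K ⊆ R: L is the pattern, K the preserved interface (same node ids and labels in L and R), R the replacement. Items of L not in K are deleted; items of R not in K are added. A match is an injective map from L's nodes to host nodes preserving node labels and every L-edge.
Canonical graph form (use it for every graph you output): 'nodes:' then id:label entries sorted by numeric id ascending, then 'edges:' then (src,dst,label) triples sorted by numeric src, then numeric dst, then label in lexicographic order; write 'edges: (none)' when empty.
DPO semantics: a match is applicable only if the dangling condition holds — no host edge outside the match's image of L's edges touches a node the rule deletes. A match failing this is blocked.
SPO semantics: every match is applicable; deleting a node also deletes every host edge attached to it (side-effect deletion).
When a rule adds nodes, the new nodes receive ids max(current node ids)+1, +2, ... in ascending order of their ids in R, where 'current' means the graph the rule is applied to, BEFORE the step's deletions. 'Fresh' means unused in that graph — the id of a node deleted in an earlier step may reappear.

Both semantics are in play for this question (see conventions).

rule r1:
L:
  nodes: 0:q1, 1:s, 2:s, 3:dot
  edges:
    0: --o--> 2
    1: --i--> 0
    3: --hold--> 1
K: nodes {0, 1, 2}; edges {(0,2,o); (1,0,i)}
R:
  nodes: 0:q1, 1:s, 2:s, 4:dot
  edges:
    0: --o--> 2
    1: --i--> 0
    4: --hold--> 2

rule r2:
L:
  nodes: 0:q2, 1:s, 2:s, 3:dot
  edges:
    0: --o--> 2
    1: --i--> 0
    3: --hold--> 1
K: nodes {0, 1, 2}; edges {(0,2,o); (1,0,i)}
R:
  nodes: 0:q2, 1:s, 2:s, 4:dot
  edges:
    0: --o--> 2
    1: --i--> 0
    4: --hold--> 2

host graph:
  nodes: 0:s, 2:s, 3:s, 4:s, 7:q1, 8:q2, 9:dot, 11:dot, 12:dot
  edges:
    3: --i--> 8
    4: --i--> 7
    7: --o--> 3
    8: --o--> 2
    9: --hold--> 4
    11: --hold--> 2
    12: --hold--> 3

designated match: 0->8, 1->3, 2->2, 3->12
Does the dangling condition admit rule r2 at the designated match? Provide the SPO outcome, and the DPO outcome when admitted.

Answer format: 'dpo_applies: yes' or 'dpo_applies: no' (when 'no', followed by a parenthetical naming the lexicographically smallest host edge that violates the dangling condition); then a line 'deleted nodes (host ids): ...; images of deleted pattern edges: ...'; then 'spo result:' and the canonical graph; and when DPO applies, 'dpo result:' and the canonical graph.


dpo_applies: yes
deleted nodes (host ids): 12; images of deleted pattern edges: (12,3,hold)
spo result:
nodes: 0:s, 2:s, 3:s, 4:s, 7:q1, 8:q2, 9:dot, 11:dot, 13:dot
edges: (3,8,i); (4,7,i); (7,3,o); (8,2,o); (9,4,hold); (11,2,hold); (13,2,hold)
dpo result:
nodes: 0:s, 2:s, 3:s, 4:s, 7:q1, 8:q2, 9:dot, 11:dot, 13:dot
edges: (3,8,i); (4,7,i); (7,3,o); (8,2,o); (9,4,hold); (11,2,hold); (13,2,hold)


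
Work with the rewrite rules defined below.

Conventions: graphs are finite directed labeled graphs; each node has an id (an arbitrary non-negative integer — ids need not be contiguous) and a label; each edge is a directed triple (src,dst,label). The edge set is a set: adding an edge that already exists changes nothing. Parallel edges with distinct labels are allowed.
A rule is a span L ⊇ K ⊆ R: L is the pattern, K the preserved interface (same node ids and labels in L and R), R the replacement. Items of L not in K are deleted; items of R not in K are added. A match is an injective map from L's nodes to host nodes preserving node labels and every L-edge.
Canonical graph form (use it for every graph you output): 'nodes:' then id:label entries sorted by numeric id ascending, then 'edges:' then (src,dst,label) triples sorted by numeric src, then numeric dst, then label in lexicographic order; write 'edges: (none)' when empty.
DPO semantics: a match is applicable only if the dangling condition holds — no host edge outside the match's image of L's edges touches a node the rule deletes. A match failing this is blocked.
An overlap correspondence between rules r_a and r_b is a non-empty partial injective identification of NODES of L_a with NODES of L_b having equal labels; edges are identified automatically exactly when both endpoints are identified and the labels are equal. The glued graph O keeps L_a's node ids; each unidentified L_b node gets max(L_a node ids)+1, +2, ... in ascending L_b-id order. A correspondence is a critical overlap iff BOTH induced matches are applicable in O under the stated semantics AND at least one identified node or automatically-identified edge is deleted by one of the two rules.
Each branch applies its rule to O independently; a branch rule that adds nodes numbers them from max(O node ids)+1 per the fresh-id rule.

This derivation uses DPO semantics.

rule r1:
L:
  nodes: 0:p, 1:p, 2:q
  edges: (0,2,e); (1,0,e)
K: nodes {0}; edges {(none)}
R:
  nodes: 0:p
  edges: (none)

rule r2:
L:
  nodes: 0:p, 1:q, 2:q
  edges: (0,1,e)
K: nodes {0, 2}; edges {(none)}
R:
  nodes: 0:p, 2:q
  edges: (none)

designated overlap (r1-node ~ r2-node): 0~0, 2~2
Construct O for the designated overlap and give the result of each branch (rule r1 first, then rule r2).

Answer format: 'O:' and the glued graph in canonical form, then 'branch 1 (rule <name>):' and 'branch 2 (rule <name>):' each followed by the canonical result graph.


O:
nodes: 0:p, 1:p, 2:q, 3:q
edges: (0,2,e); (0,3,e); (1,0,e)
branch 1 (rule r1):
nodes: 0:p, 3:q
edges: (0,3,e)
branch 2 (rule r2):
nodes: 0:p, 1:p, 2:q
edges: (0,2,e); (1,0,e)


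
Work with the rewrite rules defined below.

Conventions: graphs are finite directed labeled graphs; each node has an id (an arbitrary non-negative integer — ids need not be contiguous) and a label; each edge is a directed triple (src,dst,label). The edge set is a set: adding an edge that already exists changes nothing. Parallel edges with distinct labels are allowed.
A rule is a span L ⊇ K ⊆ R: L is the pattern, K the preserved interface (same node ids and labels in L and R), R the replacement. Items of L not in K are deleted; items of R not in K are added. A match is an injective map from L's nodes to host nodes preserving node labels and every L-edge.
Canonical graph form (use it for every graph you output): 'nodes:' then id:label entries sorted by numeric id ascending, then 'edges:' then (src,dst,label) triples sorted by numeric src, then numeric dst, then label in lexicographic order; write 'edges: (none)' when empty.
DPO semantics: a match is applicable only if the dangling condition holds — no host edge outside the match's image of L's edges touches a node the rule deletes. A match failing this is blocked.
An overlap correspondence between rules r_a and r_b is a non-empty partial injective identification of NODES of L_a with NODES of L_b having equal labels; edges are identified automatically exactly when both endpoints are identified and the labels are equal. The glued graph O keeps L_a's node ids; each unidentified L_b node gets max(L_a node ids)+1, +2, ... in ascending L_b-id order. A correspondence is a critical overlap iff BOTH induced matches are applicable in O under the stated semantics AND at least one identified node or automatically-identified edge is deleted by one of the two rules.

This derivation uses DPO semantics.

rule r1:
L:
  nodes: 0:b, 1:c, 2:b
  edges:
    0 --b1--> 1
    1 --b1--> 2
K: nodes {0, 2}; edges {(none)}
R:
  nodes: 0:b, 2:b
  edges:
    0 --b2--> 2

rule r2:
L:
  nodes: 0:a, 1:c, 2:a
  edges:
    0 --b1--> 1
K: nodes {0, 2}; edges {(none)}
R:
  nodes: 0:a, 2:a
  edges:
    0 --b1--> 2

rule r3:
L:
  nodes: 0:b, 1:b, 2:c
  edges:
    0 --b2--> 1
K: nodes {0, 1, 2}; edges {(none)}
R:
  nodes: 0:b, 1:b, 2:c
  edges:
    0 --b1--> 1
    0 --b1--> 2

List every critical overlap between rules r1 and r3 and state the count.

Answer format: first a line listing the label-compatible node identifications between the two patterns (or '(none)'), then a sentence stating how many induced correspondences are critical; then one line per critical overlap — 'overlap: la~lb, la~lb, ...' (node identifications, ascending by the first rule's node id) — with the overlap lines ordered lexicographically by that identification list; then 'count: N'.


label-compatible node identifications between L(r1) and L(r3): 0~0, 0~1, 1~2, 2~0, 2~1
7 of the induced correspondences are critical overlaps of r1 and r3.
overlap: 0~0, 1~2
overlap: 0~0, 1~2, 2~1
overlap: 0~1, 1~2
overlap: 0~1, 1~2, 2~0
overlap: 1~2
overlap: 1~2, 2~0
overlap: 1~2, 2~1
count: 7


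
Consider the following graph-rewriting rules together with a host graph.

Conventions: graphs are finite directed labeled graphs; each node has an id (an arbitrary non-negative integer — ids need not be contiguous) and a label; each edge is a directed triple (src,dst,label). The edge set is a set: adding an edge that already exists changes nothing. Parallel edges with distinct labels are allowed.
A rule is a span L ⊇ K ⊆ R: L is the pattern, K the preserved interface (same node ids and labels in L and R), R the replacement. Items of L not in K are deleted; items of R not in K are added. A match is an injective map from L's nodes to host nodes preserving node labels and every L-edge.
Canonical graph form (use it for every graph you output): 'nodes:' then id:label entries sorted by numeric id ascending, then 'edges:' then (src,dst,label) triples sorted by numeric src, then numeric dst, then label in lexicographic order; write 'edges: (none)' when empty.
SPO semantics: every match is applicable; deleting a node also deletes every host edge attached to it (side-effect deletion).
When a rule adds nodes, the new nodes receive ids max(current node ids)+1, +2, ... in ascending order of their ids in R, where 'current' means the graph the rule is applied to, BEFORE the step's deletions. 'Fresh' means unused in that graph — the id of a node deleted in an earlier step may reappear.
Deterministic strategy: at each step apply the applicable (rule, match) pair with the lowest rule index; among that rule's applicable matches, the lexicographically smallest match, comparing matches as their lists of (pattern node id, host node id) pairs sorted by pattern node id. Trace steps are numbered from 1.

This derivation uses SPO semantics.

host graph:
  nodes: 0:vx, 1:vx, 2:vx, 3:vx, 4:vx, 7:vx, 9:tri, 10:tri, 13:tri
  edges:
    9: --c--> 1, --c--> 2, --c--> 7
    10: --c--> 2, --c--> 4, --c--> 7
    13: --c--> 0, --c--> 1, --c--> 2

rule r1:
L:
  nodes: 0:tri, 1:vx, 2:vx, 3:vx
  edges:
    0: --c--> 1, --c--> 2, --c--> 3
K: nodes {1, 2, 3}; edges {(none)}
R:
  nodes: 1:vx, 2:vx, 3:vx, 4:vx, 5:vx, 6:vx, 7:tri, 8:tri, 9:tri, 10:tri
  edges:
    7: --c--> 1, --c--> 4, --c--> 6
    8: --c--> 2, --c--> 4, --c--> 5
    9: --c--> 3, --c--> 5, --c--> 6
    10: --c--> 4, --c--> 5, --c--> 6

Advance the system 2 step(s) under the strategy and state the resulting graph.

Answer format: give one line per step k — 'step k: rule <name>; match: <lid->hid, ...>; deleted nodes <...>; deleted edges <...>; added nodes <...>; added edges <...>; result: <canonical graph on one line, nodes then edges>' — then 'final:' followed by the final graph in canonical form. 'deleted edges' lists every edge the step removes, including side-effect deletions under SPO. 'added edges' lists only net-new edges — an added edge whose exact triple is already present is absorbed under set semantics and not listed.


step 1: rule r1; match: 0->9, 1->1, 2->2, 3->7; deleted nodes 9; deleted edges (9,1,c); (9,2,c); (9,7,c); added nodes 14, 15, 16, 17, 18, 19, 20; added edges (17,1,c); (17,14,c); (17,16,c); (18,2,c); (18,14,c); (18,15,c); (19,7,c); (19,15,c); (19,16,c); (20,14,c); (20,15,c); (20,16,c); result: nodes: 0:vx, 1:vx, 2:vx, 3:vx, 4:vx, 7:vx, 10:tri, 13:tri, 14:vx, 15:vx, 16:vx, 17:tri, 18:tri, 19:tri, 20:tri edges: (10,2,c); (10,4,c); (10,7,c); (13,0,c); (13,1,c); (13,2,c); (17,1,c); (17,14,c); (17,16,c); (18,2,c); (18,14,c); (18,15,c); (19,7,c); (19,15,c); (19,16,c); (20,14,c); (20,15,c); (20,16,c)
step 2: rule r1; match: 0->10, 1->2, 2->4, 3->7; deleted nodes 10; deleted edges (10,2,c); (10,4,c); (10,7,c); added nodes 21, 22, 23, 24, 25, 26, 27; added edges (24,2,c); (24,21,c); (24,23,c); (25,4,c); (25,21,c); (25,22,c); (26,7,c); (26,22,c); (26,23,c); (27,21,c); (27,22,c); (27,23,c); result: nodes: 0:vx, 1:vx, 2:vx, 3:vx, 4:vx, 7:vx, 13:tri, 14:vx, 15:vx, 16:vx, 17:tri, 18:tri, 19:tri, 20:tri, 21:vx, 22:vx, 23:vx, 24:tri, 25:tri, 26:tri, 27:tri edges: (13,0,c); (13,1,c); (13,2,c); (17,1,c); (17,14,c); (17,16,c); (18,2,c); (18,14,c); (18,15,c); (19,7,c); (19,15,c); (19,16,c); (20,14,c); (20,15,c); (20,16,c); (24,2,c); (24,21,c); (24,23,c); (25,4,c); (25,21,c); (25,22,c); (26,7,c); (26,22,c); (26,23,c); (27,21,c); (27,22,c); (27,23,c)
final:
nodes: 0:vx, 1:vx, 2:vx, 3:vx, 4:vx, 7:vx, 13:tri, 14:vx, 15:vx, 16:vx, 17:tri, 18:tri, 19:tri, 20:tri, 21:vx, 22:vx, 23:vx, 24:tri, 25:tri, 26:tri, 27:tri
edges: (13,0,c); (13,1,c); (13,2,c); (17,1,c); (17,14,c); (17,16,c); (18,2,c); (18,14,c); (18,15,c); (19,7,c); (19,15,c); (19,16,c); (20,14,c); (20,15,c); (20,16,c); (24,2,c); (24,21,c); (24,23,c); (25,4,c); (25,21,c); (25,22,c); (26,7,c); (26,22,c); (26,23,c); (27,21,c); (27,22,c); (27,23,c)


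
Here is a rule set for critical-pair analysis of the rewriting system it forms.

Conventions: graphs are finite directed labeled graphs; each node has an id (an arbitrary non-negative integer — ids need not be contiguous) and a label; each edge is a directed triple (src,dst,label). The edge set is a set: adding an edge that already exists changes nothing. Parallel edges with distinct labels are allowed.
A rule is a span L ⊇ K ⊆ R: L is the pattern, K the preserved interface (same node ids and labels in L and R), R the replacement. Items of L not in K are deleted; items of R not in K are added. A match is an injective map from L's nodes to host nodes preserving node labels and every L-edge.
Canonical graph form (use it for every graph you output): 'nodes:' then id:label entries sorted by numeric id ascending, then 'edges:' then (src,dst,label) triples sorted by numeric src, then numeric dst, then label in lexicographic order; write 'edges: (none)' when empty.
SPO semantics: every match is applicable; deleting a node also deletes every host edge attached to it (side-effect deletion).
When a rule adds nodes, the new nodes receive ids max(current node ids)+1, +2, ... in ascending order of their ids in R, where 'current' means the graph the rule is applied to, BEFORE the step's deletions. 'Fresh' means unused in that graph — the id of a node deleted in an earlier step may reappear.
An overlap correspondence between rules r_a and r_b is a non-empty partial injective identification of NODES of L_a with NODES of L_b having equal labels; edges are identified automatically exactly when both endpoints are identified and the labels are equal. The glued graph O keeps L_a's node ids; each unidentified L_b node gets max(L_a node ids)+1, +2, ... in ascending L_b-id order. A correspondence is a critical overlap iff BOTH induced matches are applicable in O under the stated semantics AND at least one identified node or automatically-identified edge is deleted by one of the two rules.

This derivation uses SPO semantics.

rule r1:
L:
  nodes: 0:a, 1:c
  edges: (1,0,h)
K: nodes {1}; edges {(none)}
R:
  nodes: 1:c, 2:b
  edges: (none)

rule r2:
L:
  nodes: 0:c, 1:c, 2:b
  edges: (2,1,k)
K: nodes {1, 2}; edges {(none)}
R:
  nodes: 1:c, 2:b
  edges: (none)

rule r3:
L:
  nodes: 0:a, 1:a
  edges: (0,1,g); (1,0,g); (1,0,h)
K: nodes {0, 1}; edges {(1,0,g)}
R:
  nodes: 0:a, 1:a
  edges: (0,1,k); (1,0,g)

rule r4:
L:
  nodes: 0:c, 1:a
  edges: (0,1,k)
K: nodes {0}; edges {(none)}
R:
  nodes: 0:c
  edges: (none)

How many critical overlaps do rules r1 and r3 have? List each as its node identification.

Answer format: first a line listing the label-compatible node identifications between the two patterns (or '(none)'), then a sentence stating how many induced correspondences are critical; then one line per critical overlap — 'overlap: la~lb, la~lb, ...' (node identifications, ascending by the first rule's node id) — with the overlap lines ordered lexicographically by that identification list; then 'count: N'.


label-compatible node identifications between L(r1) and L(r3): 0~0, 0~1
2 of the induced correspondences are critical overlaps of r1 and r3.
overlap: 0~0
overlap: 0~1
count: 2


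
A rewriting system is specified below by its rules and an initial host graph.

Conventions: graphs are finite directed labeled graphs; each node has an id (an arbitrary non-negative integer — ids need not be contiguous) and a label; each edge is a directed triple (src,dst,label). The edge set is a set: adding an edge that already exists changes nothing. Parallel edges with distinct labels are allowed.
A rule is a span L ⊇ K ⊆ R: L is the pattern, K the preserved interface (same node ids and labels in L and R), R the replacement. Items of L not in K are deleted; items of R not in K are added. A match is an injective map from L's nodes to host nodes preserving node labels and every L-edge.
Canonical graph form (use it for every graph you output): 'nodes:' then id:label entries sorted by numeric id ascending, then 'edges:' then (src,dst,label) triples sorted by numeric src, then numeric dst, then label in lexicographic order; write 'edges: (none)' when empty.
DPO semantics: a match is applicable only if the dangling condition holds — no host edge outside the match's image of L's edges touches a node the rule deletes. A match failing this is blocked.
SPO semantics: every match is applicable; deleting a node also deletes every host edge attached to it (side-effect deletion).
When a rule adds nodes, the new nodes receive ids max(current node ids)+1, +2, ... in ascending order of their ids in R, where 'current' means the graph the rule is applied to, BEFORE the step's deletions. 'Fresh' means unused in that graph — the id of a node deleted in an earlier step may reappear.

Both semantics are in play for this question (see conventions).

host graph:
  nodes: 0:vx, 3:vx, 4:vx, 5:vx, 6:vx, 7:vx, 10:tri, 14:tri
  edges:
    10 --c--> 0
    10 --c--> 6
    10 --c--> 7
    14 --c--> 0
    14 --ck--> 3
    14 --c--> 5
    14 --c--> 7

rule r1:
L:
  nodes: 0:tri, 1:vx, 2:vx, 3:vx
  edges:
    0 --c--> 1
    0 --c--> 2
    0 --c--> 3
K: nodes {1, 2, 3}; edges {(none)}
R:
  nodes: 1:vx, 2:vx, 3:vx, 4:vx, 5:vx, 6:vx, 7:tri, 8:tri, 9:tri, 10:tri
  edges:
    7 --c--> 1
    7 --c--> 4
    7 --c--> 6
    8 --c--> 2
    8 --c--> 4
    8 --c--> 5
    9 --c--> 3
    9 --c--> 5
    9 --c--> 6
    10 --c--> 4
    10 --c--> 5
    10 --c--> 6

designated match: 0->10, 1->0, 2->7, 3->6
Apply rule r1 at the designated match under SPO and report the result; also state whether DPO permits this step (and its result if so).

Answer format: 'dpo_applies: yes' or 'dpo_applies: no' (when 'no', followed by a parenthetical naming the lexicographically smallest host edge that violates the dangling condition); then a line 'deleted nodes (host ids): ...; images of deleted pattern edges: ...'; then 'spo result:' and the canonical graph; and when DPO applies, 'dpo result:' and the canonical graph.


dpo_applies: yes
deleted nodes (host ids): 10; images of deleted pattern edges: (10,0,c); (10,6,c); (10,7,c)
spo result:
nodes: 0:vx, 3:vx, 4:vx, 5:vx, 6:vx, 7:vx, 14:tri, 15:vx, 16:vx, 17:vx, 18:tri, 19:tri, 20:tri, 21:tri
edges: (14,0,c); (14,3,ck); (14,5,c); (14,7,c); (18,0,c); (18,15,c); (18,17,c); (19,7,c); (19,15,c); (19,16,c); (20,6,c); (20,16,c); (20,17,c); (21,15,c); (21,16,c); (21,17,c)
dpo result:
nodes: 0:vx, 3:vx, 4:vx, 5:vx, 6:vx, 7:vx, 14:tri, 15:vx, 16:vx, 17:vx, 18:tri, 19:tri, 20:tri, 21:tri
edges: (14,0,c); (14,3,ck); (14,5,c); (14,7,c); (18,0,c); (18,15,c); (18,17,c); (19,7,c); (19,15,c); (19,16,c); (20,6,c); (20,16,c); (20,17,c); (21,15,c); (21,16,c); (21,17,c)


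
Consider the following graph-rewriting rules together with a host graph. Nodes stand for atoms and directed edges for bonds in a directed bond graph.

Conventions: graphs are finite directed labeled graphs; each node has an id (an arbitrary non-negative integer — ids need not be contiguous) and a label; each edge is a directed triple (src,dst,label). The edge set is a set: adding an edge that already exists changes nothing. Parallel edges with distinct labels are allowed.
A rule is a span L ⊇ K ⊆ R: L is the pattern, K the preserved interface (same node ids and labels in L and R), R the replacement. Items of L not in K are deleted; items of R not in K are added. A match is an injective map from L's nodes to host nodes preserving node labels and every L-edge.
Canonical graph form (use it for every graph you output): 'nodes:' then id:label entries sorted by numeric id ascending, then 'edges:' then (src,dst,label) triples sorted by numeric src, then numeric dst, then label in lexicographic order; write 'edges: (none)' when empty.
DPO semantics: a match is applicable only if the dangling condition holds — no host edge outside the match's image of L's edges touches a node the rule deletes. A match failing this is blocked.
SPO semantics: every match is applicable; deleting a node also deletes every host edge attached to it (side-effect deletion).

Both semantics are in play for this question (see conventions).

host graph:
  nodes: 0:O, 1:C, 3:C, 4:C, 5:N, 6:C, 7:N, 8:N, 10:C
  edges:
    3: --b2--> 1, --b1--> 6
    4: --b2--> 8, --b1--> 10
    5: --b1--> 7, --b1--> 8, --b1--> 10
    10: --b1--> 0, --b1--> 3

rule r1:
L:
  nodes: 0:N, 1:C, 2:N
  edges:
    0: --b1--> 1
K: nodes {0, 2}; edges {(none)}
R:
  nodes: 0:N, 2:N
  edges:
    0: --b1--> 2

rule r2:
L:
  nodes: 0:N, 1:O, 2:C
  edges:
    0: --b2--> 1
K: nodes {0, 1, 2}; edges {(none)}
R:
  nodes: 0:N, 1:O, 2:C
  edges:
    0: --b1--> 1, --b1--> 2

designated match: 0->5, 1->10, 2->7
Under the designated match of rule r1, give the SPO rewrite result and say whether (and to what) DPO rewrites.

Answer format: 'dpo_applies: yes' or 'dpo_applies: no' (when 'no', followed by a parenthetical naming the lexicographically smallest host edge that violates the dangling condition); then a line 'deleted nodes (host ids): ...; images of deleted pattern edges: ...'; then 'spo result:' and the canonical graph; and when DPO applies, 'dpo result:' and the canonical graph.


dpo_applies: no
(the rule deletes node 10, which keeps host edge (4,10,b1) outside the match image — the dangling condition fails, DPO blocks; SPO proceeds and side-deletes such edges)
deleted nodes (host ids): 10; images of deleted pattern edges: (5,10,b1)
spo result:
nodes: 0:O, 1:C, 3:C, 4:C, 5:N, 6:C, 7:N, 8:N
edges: (3,1,b2); (3,6,b1); (4,8,b2); (5,7,b1); (5,8,b1)


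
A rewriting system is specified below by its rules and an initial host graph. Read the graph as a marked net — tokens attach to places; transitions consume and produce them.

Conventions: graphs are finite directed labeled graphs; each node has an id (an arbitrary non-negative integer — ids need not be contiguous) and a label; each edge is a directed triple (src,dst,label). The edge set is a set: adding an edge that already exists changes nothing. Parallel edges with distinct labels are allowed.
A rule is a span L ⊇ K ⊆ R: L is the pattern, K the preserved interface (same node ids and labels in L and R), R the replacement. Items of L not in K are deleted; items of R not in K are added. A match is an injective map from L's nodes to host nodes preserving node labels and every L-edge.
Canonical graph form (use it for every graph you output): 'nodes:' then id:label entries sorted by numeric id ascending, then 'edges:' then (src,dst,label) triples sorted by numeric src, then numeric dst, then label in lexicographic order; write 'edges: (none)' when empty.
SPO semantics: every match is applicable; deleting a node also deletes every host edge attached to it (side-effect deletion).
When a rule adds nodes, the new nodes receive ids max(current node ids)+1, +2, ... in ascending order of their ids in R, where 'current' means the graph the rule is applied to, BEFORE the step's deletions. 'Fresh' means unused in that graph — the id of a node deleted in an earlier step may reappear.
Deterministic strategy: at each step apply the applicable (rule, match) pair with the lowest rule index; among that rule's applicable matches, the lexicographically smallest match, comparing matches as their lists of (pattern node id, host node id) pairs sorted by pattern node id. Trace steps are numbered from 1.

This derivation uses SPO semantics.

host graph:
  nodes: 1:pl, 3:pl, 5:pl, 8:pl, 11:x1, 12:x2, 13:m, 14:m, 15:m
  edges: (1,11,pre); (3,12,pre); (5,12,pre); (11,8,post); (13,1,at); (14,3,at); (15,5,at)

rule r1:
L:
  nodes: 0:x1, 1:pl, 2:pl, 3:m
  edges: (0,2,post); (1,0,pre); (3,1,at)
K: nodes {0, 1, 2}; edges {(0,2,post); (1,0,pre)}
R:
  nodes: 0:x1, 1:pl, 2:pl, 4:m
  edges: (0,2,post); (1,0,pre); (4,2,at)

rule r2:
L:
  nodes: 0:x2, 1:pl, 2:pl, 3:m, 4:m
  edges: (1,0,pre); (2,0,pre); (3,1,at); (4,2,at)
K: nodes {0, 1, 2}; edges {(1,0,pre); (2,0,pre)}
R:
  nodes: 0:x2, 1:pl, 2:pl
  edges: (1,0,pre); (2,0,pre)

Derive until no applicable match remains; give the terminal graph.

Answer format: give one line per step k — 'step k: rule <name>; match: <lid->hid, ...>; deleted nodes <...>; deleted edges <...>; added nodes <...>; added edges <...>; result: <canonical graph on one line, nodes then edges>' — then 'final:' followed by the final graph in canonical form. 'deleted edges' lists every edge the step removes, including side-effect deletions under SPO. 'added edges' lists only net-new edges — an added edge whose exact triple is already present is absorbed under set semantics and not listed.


step 1: rule r1; match: 0->11, 1->1, 2->8, 3->13; deleted nodes 13; deleted edges (13,1,at); added nodes 16; added edges (16,8,at); result: nodes: 1:pl, 3:pl, 5:pl, 8:pl, 11:x1, 12:x2, 14:m, 15:m, 16:m edges: (1,11,pre); (3,12,pre); (5,12,pre); (11,8,post); (14,3,at); (15,5,at); (16,8,at)
step 2: rule r2; match: 0->12, 1->3, 2->5, 3->14, 4->15; deleted nodes 14, 15; deleted edges (14,3,at); (15,5,at); added nodes (none); added edges (none); result: nodes: 1:pl, 3:pl, 5:pl, 8:pl, 11:x1, 12:x2, 16:m edges: (1,11,pre); (3,12,pre); (5,12,pre); (11,8,post); (16,8,at)
final:
nodes: 1:pl, 3:pl, 5:pl, 8:pl, 11:x1, 12:x2, 16:m
edges: (1,11,pre); (3,12,pre); (5,12,pre); (11,8,post); (16,8,at)


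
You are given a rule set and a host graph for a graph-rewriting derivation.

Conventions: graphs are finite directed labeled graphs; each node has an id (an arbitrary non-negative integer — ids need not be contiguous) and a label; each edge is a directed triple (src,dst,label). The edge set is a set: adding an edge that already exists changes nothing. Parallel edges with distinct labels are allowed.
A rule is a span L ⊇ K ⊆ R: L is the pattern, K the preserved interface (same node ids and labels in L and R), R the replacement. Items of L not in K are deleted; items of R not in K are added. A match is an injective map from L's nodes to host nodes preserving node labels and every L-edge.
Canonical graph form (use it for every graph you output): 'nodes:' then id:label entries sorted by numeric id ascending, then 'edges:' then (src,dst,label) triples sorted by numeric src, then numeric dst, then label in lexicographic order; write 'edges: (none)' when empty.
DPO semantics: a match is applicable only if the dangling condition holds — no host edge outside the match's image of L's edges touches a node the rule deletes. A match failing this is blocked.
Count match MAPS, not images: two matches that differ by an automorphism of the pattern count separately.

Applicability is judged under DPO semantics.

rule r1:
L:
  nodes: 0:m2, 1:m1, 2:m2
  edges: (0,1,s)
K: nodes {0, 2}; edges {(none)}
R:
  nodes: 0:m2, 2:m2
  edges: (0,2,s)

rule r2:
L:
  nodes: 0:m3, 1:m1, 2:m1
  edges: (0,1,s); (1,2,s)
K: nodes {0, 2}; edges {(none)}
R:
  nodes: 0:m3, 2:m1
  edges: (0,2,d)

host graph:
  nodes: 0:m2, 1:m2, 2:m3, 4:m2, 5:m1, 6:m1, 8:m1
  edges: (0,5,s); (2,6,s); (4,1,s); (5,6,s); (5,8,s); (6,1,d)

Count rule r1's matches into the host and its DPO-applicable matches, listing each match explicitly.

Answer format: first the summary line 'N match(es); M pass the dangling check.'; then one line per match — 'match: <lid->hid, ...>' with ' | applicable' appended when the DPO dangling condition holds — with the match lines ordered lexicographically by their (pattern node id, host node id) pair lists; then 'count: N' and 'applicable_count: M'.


2 match(es); 0 pass the dangling check.
match: 0->0, 1->5, 2->1
match: 0->0, 1->5, 2->4
count: 2
applicable_count: 0


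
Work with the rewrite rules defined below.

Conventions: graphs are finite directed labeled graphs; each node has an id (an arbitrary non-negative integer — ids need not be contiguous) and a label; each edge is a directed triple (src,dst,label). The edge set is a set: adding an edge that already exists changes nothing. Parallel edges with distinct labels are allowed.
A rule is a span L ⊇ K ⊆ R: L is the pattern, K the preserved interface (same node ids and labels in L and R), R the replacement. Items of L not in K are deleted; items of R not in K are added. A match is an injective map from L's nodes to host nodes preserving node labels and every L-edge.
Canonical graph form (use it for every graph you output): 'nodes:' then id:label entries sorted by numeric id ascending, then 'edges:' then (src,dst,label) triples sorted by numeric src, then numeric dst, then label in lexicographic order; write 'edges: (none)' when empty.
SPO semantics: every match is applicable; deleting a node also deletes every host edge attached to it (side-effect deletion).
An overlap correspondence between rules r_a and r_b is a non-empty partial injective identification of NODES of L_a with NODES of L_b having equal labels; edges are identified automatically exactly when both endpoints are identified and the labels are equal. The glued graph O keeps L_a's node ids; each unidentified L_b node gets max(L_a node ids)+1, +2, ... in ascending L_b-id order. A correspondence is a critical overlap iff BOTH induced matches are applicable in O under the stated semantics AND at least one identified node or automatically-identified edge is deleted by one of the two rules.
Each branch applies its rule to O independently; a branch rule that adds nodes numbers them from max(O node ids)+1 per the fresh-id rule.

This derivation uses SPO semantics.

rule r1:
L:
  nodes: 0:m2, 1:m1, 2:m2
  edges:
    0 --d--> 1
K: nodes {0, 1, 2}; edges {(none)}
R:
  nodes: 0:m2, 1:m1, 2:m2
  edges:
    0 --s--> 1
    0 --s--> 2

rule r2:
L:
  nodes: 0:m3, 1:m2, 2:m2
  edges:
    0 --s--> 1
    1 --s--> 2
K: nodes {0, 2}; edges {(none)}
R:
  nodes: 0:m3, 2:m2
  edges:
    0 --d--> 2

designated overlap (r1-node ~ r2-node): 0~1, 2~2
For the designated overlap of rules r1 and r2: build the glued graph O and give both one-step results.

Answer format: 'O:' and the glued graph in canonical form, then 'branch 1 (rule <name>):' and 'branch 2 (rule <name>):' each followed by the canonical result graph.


O:
nodes: 0:m2, 1:m1, 2:m2, 3:m3
edges: (0,1,d); (0,2,s); (3,0,s)
branch 1 (rule r1):
nodes: 0:m2, 1:m1, 2:m2, 3:m3
edges: (0,1,s); (0,2,s); (3,0,s)
branch 2 (rule r2):
nodes: 1:m1, 2:m2, 3:m3
edges: (3,2,d)


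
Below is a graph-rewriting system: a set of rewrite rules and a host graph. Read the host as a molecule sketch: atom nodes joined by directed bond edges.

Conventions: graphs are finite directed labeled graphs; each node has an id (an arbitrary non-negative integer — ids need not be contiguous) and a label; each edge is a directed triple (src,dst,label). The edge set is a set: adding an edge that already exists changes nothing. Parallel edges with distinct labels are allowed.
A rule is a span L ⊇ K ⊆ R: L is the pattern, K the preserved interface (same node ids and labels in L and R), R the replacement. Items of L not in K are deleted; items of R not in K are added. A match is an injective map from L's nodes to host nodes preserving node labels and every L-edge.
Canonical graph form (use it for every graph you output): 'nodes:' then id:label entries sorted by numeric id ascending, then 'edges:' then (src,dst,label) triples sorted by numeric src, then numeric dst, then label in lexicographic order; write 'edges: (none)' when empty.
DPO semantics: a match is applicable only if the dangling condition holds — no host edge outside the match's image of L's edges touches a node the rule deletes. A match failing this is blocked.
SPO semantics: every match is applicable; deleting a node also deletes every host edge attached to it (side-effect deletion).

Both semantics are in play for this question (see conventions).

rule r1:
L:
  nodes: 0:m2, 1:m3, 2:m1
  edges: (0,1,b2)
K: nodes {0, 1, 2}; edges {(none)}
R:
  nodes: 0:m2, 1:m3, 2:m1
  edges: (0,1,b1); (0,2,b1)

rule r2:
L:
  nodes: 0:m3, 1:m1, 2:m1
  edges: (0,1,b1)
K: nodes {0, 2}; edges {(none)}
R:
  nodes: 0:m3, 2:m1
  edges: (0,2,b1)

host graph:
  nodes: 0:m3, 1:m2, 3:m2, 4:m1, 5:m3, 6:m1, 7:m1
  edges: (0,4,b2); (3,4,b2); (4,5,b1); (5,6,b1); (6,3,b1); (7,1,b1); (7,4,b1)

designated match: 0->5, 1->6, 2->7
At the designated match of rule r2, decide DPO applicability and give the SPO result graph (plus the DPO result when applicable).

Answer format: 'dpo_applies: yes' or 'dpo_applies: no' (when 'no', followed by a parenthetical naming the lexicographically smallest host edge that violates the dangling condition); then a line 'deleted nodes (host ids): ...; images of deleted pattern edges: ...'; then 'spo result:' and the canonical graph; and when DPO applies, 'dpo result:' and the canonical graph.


dpo_applies: no
(the rule deletes node 6, which keeps host edge (6,3,b1) outside the match image — the dangling condition fails, DPO blocks; SPO proceeds and side-deletes such edges)
deleted nodes (host ids): 6; images of deleted pattern edges: (5,6,b1)
spo result:
nodes: 0:m3, 1:m2, 3:m2, 4:m1, 5:m3, 7:m1
edges: (0,4,b2); (3,4,b2); (4,5,b1); (5,7,b1); (7,1,b1); (7,4,b1)


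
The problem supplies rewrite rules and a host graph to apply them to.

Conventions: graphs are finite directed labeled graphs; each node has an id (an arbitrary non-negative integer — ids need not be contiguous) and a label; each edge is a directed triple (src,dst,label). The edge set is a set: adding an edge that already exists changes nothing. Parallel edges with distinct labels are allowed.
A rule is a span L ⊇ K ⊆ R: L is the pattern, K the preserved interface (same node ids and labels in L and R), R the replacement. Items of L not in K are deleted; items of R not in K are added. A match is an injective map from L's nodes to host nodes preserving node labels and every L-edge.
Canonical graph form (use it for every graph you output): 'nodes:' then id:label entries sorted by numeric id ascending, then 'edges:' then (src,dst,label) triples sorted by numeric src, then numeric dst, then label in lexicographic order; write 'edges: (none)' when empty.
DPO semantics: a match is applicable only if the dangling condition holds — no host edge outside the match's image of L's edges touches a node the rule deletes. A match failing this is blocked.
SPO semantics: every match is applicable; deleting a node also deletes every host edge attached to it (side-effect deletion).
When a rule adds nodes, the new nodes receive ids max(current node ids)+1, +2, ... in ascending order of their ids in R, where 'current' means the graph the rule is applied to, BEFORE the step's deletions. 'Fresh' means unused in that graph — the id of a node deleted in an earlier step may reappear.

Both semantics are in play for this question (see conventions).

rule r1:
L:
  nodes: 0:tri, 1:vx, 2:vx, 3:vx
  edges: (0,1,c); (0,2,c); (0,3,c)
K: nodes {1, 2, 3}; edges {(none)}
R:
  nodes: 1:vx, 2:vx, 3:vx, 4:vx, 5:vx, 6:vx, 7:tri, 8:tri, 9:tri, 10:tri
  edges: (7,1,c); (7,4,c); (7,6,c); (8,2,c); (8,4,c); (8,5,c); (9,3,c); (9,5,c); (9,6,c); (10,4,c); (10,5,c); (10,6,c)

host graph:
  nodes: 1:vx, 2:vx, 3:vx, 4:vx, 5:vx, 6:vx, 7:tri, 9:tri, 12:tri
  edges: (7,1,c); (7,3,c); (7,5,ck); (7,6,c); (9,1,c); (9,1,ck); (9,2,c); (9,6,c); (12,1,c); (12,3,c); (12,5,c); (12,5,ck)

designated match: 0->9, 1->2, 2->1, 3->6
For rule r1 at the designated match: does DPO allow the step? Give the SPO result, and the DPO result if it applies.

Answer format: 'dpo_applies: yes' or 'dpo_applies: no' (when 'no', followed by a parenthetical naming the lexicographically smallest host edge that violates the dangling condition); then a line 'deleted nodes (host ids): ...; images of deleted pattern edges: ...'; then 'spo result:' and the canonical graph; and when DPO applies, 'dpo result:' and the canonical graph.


dpo_applies: no
(the rule deletes node 9, which keeps host edge (9,1,ck) outside the match image — the dangling condition fails, DPO blocks; SPO proceeds and side-deletes such edges)
deleted nodes (host ids): 9; images of deleted pattern edges: (9,1,c); (9,2,c); (9,6,c)
spo result:
nodes: 1:vx, 2:vx, 3:vx, 4:vx, 5:vx, 6:vx, 7:tri, 12:tri, 13:vx, 14:vx, 15:vx, 16:tri, 17:tri, 18:tri, 19:tri
edges: (7,1,c); (7,3,c); (7,5,ck); (7,6,c); (12,1,c); (12,3,c); (12,5,c); (12,5,ck); (16,2,c); (16,13,c); (16,15,c); (17,1,c); (17,13,c); (17,14,c); (18,6,c); (18,14,c); (18,15,c); (19,13,c); (19,14,c); (19,15,c)
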